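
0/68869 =0 = 0.00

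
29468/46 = 640 + 14/23 = 640.61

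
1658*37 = 61346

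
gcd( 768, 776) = 8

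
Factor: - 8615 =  - 5^1*1723^1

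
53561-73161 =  - 19600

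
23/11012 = 23/11012 =0.00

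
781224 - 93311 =687913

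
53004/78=8834/13 = 679.54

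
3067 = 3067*1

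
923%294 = 41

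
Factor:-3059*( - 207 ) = 633213=   3^2*7^1 * 19^1*23^2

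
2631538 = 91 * 28918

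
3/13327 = 3/13327=0.00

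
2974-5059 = -2085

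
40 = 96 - 56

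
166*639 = 106074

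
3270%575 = 395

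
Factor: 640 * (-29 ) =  - 2^7*5^1*29^1= -18560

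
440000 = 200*2200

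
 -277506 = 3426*(-81)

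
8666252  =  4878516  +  3787736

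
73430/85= 863 + 15/17 =863.88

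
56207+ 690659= 746866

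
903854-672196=231658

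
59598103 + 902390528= 961988631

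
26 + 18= 44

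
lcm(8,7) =56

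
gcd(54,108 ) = 54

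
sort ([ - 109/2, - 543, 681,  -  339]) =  [ - 543, -339, - 109/2, 681]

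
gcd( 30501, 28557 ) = 9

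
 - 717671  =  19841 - 737512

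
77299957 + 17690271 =94990228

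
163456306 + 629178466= 792634772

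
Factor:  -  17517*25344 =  -2^8*3^3*11^1*5839^1  =  -443950848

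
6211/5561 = 6211/5561   =  1.12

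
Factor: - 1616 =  - 2^4 * 101^1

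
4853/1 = 4853 = 4853.00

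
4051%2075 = 1976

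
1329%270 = 249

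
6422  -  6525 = -103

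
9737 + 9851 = 19588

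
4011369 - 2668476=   1342893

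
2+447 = 449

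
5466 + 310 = 5776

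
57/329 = 57/329 = 0.17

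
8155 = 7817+338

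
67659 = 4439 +63220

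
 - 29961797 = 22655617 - 52617414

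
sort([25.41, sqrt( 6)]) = [sqrt(6 ),25.41] 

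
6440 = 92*70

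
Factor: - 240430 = -2^1 *5^1*24043^1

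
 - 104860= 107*(  -  980)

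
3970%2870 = 1100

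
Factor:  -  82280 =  - 2^3*5^1*11^2*17^1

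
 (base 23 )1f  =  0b100110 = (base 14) 2a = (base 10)38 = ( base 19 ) 20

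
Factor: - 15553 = -103^1 * 151^1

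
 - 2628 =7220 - 9848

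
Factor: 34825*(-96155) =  - 3348597875 = - 5^3*7^1* 199^1*19231^1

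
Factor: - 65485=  - 5^1*7^1*1871^1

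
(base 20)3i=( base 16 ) 4e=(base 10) 78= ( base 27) 2O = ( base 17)4A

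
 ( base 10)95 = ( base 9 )115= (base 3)10112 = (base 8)137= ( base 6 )235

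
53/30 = 53/30 = 1.77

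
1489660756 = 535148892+954511864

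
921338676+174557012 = 1095895688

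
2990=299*10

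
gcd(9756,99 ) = 9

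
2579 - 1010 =1569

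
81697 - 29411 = 52286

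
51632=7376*7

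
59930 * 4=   239720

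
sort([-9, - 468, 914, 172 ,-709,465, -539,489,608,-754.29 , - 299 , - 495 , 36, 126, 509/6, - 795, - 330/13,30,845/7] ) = [ - 795,  -  754.29, - 709, - 539, - 495, - 468, - 299,-330/13 , - 9,30, 36,509/6,845/7, 126,172,465, 489, 608,914] 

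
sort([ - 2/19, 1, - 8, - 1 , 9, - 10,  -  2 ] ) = [ - 10, - 8,-2,-1, - 2/19,1 , 9 ] 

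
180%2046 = 180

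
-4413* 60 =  - 264780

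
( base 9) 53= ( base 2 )110000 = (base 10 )48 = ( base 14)36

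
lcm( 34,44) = 748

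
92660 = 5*18532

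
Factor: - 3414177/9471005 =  - 3^3*5^ ( - 1)*13^1*71^1*137^1*569^(  -  1)*3329^( - 1 )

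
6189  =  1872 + 4317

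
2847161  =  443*6427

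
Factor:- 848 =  - 2^4*53^1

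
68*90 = 6120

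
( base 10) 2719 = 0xA9F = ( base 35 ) 27O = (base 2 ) 101010011111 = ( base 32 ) 2KV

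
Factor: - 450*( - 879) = 2^1*3^3*5^2*293^1 = 395550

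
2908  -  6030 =- 3122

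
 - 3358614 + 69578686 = 66220072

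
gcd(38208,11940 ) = 2388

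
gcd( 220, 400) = 20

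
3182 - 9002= -5820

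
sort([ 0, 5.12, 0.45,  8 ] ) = [ 0,0.45,5.12, 8 ] 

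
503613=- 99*(-5087 )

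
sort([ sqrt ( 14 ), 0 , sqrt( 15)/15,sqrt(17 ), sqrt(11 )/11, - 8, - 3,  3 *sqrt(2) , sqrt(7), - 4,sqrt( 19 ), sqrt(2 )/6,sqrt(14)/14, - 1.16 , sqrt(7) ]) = [ - 8  , - 4, -3, - 1.16,  0, sqrt(2)/6, sqrt( 15 )/15,  sqrt(14)/14,sqrt ( 11)/11, sqrt(7 ), sqrt(7 ), sqrt(14 ), sqrt(17),3*sqrt(2), sqrt(19) ] 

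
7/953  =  7/953 = 0.01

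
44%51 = 44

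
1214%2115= 1214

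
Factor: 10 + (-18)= - 8 = - 2^3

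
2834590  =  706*4015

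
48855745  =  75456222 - 26600477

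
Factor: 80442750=2^1 *3^1*5^3 * 283^1  *379^1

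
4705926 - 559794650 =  - 555088724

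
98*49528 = 4853744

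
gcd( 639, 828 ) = 9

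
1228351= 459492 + 768859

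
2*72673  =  145346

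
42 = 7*6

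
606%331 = 275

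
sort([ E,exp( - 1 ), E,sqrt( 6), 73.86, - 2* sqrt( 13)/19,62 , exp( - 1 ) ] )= [ - 2* sqrt( 13 )/19,exp(-1 ),exp(-1 ),sqrt( 6 ),E,E,62,73.86 ] 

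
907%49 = 25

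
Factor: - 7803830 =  - 2^1*5^1*780383^1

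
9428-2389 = 7039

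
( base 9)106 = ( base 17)52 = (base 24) 3f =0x57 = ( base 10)87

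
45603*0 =0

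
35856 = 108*332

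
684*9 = 6156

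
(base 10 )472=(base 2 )111011000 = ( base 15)217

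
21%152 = 21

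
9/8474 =9/8474 = 0.00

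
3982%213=148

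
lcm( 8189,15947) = 302993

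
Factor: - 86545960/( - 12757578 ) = 2^2*3^( - 1 ) * 5^1*37^1*109^( - 1)*19507^( - 1 )* 58477^1 = 43272980/6378789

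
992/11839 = 992/11839 = 0.08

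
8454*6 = 50724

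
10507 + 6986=17493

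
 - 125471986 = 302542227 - 428014213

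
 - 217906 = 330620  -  548526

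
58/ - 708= - 1 + 325/354 = - 0.08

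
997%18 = 7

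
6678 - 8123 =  - 1445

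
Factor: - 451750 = - 2^1*5^3*13^1*139^1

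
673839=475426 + 198413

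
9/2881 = 9/2881=   0.00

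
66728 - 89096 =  - 22368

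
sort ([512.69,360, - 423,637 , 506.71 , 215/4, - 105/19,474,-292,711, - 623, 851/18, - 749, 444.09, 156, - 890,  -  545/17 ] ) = [-890,- 749, - 623 , -423,-292, - 545/17, - 105/19,851/18, 215/4 , 156  ,  360, 444.09,474,506.71 , 512.69,637,711]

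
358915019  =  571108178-212193159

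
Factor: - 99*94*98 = - 911988 = - 2^2*3^2*7^2*11^1*47^1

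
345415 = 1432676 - 1087261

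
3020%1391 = 238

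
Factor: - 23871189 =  - 3^1 * 229^1 * 34747^1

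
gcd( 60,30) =30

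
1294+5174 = 6468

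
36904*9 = 332136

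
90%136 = 90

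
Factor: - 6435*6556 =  - 42187860 = -2^2 * 3^2 * 5^1*11^2 * 13^1*149^1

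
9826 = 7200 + 2626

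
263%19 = 16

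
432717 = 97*4461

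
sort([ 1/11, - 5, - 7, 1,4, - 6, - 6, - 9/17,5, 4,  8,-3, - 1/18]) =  [-7, - 6, - 6,  -  5, - 3, - 9/17, - 1/18, 1/11, 1, 4, 4, 5, 8]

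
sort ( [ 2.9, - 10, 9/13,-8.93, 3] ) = [ - 10, - 8.93 , 9/13, 2.9,3]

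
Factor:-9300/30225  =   - 4/13 = - 2^2*13^( - 1)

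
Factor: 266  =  2^1*7^1*19^1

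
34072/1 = 34072 = 34072.00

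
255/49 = 5 +10/49  =  5.20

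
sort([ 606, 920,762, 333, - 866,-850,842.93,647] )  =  [ - 866, - 850,333,606, 647,762 , 842.93,920]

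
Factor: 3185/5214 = 2^(-1)*3^(- 1)*5^1 * 7^2*11^( - 1)*13^1*79^ (-1 )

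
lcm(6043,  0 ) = 0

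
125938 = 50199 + 75739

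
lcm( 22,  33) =66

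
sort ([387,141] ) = [141,387]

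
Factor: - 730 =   -  2^1 * 5^1*73^1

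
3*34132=102396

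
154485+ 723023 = 877508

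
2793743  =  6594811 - 3801068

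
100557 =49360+51197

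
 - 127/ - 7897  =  127/7897=0.02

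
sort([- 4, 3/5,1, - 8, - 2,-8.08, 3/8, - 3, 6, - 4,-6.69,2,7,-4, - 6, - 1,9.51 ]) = [-8.08, - 8,-6.69,- 6, - 4, - 4, - 4,  -  3,  -  2,-1,  3/8, 3/5,  1 , 2, 6, 7, 9.51 ]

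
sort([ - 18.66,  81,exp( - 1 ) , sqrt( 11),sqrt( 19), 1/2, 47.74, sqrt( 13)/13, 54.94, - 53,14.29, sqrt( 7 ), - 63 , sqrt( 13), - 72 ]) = [ - 72,  -  63, - 53,  -  18.66, sqrt(13)/13,exp ( - 1), 1/2, sqrt( 7), sqrt( 11), sqrt (13),  sqrt( 19), 14.29, 47.74,54.94,81 ]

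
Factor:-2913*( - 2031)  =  5916303=3^2*677^1*971^1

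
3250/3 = 1083 + 1/3 = 1083.33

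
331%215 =116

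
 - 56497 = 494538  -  551035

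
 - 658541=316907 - 975448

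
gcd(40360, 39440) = 40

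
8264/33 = 250 + 14/33= 250.42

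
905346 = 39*23214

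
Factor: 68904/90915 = 2^3* 3^2*5^( - 1)*19^(-1 ) = 72/95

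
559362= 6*93227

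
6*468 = 2808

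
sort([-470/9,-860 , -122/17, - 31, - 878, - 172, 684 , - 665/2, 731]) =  [ - 878, - 860, - 665/2, - 172, - 470/9, - 31, - 122/17 , 684, 731 ]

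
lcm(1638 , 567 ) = 14742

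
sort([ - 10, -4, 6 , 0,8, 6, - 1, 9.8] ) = [ - 10 , - 4, - 1 , 0,6, 6, 8,  9.8 ] 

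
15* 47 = 705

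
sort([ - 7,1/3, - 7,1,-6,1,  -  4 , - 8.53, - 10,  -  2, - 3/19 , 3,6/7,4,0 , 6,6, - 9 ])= [ - 10,- 9, - 8.53, - 7, - 7, - 6, - 4 ,-2, - 3/19,0,1/3,6/7,  1, 1,3, 4,6, 6]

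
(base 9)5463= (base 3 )12112010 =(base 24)6NI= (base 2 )111110111010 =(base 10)4026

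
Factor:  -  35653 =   -  101^1*353^1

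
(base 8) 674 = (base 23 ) j7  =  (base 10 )444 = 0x1bc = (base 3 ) 121110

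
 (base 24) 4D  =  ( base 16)6d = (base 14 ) 7b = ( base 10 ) 109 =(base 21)54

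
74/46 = 37/23  =  1.61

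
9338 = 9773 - 435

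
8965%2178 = 253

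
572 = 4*143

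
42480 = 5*8496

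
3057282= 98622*31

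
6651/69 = 2217/23 = 96.39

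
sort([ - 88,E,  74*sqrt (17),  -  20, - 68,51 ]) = [ - 88, - 68,-20,E,51,74  *sqrt(17)]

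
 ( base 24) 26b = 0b10100011011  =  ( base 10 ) 1307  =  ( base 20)357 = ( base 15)5C2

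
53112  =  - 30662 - -83774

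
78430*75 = 5882250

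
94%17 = 9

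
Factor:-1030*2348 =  - 2418440 = - 2^3*5^1 * 103^1*587^1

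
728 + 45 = 773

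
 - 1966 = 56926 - 58892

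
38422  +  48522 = 86944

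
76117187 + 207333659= 283450846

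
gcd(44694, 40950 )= 234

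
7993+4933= 12926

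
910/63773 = 910/63773= 0.01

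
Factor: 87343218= 2^1*3^3*661^1*2447^1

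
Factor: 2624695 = 5^1 * 524939^1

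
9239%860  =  639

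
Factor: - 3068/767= - 4 = -  2^2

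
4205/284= 14+229/284 = 14.81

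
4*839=3356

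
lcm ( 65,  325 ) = 325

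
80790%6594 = 1662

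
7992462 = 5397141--2595321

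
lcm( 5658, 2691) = 220662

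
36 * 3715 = 133740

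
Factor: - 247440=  - 2^4 *3^1*5^1*1031^1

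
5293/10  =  5293/10= 529.30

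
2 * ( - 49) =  - 98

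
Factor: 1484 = 2^2*7^1*53^1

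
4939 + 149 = 5088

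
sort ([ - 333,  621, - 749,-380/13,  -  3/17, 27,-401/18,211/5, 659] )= [ - 749,-333,  -  380/13, - 401/18, - 3/17, 27, 211/5,621, 659 ] 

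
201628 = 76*2653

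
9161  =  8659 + 502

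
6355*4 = 25420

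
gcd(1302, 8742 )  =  186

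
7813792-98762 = 7715030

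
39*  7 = 273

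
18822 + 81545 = 100367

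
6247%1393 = 675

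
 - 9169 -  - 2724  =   - 6445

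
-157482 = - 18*8749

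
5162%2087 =988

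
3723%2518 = 1205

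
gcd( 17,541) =1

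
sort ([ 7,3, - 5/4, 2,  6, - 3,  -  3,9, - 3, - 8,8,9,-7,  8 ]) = [ - 8, - 7 , -3,- 3, - 3, - 5/4,2, 3, 6, 7, 8, 8, 9, 9] 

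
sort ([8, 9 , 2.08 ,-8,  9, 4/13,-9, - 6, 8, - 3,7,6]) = [-9, - 8, - 6,-3 , 4/13,  2.08,6,7, 8,8 , 9,9]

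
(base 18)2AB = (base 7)2306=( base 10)839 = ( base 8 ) 1507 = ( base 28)11r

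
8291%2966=2359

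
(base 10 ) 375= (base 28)DB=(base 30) cf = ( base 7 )1044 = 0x177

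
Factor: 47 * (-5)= -235 = -5^1*47^1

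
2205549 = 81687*27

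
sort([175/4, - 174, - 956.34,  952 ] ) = [-956.34,-174,175/4,952 ] 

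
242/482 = 121/241 = 0.50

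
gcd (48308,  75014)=2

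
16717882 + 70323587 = 87041469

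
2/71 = 2/71 = 0.03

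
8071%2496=583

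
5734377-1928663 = 3805714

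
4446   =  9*494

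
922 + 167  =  1089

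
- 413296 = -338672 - 74624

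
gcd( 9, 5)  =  1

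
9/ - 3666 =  - 1 + 1219/1222 = -0.00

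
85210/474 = 179 + 182/237 = 179.77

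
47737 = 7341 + 40396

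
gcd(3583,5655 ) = 1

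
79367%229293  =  79367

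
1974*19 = 37506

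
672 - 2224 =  - 1552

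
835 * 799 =667165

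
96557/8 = 12069 + 5/8 = 12069.62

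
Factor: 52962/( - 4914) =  - 97/9 =- 3^( - 2 )*97^1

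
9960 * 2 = 19920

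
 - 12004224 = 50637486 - 62641710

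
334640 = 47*7120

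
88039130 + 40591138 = 128630268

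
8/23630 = 4/11815   =  0.00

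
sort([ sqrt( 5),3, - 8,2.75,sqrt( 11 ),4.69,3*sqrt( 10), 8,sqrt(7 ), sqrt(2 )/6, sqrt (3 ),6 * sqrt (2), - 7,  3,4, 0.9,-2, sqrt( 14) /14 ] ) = [-8, - 7,-2,sqrt( 2 ) /6,sqrt( 14) /14, 0.9, sqrt(3 ), sqrt(5 ), sqrt(7), 2.75, 3 , 3, sqrt(11 ), 4, 4.69, 8,6*sqrt (2 ), 3*sqrt(10)]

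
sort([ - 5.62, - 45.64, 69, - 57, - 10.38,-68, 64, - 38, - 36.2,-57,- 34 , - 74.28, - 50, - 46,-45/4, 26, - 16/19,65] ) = [-74.28, -68 , - 57, - 57, - 50,-46, - 45.64, - 38,-36.2, - 34,-45/4, - 10.38,  -  5.62, - 16/19,26,64, 65 , 69] 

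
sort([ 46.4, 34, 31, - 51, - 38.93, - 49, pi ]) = [ - 51, - 49, - 38.93,pi,31,34, 46.4]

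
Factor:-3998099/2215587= -3^(-1) * 7^1*11^ (-1 )  *  67139^( - 1) * 571157^1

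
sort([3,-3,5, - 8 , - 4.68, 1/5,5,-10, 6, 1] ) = [ - 10 ,-8, - 4.68,- 3,1/5, 1, 3,  5,5, 6]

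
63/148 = 63/148 = 0.43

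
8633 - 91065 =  - 82432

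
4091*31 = 126821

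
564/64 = 141/16 = 8.81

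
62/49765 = 62/49765  =  0.00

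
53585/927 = 53585/927 = 57.80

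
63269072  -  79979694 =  - 16710622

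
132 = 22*6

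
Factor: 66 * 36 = 2376= 2^3 * 3^3 * 11^1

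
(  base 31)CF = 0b110000011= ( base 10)387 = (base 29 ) da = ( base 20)J7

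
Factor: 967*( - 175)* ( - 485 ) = 5^3*  7^1 * 97^1*967^1=82074125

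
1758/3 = 586 = 586.00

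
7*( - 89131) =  - 623917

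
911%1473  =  911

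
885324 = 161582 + 723742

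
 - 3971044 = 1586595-5557639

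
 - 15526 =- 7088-8438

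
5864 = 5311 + 553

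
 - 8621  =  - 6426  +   - 2195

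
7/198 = 7/198 = 0.04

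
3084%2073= 1011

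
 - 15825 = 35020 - 50845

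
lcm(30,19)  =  570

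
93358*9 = 840222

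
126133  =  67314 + 58819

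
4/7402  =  2/3701 = 0.00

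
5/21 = 5/21 = 0.24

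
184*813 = 149592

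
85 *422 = 35870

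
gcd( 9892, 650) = 2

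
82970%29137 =24696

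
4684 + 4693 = 9377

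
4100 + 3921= 8021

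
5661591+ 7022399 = 12683990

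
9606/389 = 24+ 270/389 = 24.69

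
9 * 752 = 6768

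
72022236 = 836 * 86151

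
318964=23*13868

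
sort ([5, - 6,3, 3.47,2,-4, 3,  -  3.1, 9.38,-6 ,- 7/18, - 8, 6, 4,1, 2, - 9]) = [-9, - 8, - 6, - 6, - 4, - 3.1,-7/18,1, 2, 2, 3,3, 3.47, 4,5, 6,9.38]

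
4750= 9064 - 4314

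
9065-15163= -6098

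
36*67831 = 2441916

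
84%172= 84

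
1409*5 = 7045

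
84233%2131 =1124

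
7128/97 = 73 + 47/97 = 73.48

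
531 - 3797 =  - 3266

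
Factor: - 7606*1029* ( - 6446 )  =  2^2*3^1*7^3*11^1*293^1 *3803^1 = 50450096004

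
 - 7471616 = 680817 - 8152433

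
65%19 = 8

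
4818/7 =4818/7 =688.29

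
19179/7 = 19179/7 =2739.86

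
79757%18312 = 6509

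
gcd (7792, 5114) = 2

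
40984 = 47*872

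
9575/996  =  9575/996  =  9.61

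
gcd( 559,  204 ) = 1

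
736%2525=736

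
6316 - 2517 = 3799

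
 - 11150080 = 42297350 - 53447430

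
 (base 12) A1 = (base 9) 144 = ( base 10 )121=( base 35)3G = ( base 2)1111001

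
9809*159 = 1559631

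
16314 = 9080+7234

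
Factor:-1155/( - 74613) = 5/323 = 5^1 * 17^(-1) *19^( - 1) 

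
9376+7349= 16725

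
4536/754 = 6 + 6/377 = 6.02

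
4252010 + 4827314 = 9079324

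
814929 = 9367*87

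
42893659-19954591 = 22939068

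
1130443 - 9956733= - 8826290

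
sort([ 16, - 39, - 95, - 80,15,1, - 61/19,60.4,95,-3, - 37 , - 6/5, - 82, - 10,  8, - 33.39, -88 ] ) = [ - 95,-88, - 82, - 80, - 39, - 37,  -  33.39, - 10,  -  61/19, - 3, - 6/5, 1,8,15,16,60.4,95]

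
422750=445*950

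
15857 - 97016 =  -  81159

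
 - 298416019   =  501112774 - 799528793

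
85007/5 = 17001 + 2/5= 17001.40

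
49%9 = 4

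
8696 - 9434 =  - 738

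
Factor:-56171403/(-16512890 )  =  2^( - 1 )*3^2 * 5^(-1 )*29^(-1)*56941^(-1)*6241267^1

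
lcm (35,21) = 105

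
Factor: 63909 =3^5*263^1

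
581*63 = 36603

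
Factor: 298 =2^1*149^1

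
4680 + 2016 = 6696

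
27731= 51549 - 23818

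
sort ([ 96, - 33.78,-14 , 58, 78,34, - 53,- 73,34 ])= [-73, - 53, - 33.78,  -  14, 34 , 34,58,78 , 96]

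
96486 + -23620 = 72866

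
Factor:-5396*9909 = -2^2 * 3^3*19^1 *71^1*367^1= - 53468964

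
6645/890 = 7 + 83/178  =  7.47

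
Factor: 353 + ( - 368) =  - 3^1*5^1 = -  15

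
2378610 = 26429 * 90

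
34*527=17918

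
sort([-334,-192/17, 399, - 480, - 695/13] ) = [-480 , - 334,-695/13,- 192/17,399 ] 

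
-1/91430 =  - 1/91430 = - 0.00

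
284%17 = 12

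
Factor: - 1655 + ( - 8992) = -3^2*7^1*13^2 = -10647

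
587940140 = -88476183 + 676416323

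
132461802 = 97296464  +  35165338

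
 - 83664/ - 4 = 20916/1= 20916.00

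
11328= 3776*3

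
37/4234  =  37/4234 = 0.01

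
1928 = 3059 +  - 1131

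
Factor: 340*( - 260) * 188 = -16619200  =  - 2^6*5^2*13^1 *17^1*47^1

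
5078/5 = 5078/5 = 1015.60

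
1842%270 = 222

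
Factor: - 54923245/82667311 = - 5^1*13^1*17^( - 1)* 29^1*821^( - 1)*5923^( - 1)*29137^1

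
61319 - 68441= - 7122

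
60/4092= 5/341=0.01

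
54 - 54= 0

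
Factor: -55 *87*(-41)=3^1*5^1*11^1*29^1 * 41^1 = 196185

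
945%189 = 0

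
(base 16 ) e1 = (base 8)341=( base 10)225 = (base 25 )90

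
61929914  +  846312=62776226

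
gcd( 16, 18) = 2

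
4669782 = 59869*78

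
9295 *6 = 55770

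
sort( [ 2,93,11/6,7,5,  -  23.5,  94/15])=[ - 23.5, 11/6,2,5,94/15 , 7,  93] 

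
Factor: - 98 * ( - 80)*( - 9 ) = - 70560 =- 2^5*3^2* 5^1*7^2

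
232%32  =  8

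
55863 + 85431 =141294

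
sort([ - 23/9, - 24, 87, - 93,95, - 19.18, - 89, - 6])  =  [ - 93, - 89, - 24, - 19.18, - 6, - 23/9 , 87, 95]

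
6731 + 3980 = 10711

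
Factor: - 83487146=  - 2^1*1913^1  *  21821^1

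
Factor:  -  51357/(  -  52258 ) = 57/58 = 2^(  -  1)*3^1*19^1 * 29^( - 1 ) 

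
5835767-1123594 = 4712173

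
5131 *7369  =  37810339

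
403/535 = 403/535 = 0.75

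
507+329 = 836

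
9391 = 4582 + 4809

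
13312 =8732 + 4580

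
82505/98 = 841  +  87/98 = 841.89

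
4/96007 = 4/96007 = 0.00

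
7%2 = 1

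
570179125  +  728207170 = 1298386295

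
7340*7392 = 54257280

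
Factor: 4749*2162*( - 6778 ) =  - 69592016964 = - 2^2 *3^1 * 23^1 * 47^1*1583^1*3389^1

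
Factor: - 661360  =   - 2^4*5^1*7^1*1181^1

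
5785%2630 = 525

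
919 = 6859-5940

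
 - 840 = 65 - 905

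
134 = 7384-7250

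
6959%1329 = 314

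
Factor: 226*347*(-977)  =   - 2^1*113^1*347^1*977^1 =-76618294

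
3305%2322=983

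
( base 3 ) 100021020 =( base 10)6756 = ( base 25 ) AK6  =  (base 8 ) 15144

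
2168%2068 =100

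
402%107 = 81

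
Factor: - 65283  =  -3^1*47^1*463^1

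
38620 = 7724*5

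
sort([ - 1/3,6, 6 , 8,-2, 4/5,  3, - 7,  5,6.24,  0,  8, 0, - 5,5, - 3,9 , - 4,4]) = [ - 7, - 5, - 4, -3, - 2,  -  1/3,  0,  0,4/5,3,4, 5,  5,6, 6,  6.24,8, 8, 9] 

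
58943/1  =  58943 = 58943.00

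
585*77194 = 45158490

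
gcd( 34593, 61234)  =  1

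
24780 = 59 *420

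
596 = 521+75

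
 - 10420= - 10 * 1042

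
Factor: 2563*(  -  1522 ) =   -  3900886 = - 2^1*11^1*233^1 * 761^1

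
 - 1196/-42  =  28 + 10/21  =  28.48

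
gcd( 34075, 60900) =725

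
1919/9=1919/9 = 213.22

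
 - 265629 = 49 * ( - 5421)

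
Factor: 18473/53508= 2^(  -  2)*3^ (- 1)*7^(  -  1)*29^1 = 29/84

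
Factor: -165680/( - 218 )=760=2^3*5^1*19^1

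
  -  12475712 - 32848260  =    -  45323972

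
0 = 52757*0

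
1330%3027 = 1330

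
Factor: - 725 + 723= - 2^1 =- 2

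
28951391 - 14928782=14022609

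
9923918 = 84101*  118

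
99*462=45738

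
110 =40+70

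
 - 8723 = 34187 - 42910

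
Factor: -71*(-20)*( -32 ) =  - 2^7 *5^1 * 71^1  =  - 45440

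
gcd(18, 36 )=18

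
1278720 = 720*1776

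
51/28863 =17/9621 = 0.00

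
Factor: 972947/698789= 7^ ( - 2) * 13^( - 1)*47^1*127^1*163^1*1097^( - 1)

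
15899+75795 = 91694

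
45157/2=45157/2 = 22578.50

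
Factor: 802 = 2^1*401^1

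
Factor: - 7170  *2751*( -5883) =2^1 * 3^3*5^1*7^1*37^1* 53^1* 131^1*239^1 = 116040233610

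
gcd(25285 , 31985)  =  5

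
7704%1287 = 1269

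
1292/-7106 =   -  1  +  9/11  =  - 0.18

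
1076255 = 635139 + 441116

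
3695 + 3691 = 7386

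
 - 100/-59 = 1+41/59 = 1.69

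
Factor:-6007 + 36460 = 3^1*10151^1 = 30453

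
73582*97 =7137454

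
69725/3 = 23241 +2/3= 23241.67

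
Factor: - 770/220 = -7/2 =-2^(-1 ) * 7^1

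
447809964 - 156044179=291765785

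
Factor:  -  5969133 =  - 3^4*73693^1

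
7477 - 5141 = 2336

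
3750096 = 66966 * 56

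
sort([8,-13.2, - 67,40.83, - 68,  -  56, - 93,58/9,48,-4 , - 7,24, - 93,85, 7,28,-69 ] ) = [  -  93, -93,-69,-68, - 67, - 56,- 13.2,-7, - 4,  58/9,7,8,  24,28,40.83, 48 , 85] 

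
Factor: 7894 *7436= 2^3*11^1*13^2*3947^1 = 58699784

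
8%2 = 0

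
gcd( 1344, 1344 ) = 1344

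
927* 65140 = 60384780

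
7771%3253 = 1265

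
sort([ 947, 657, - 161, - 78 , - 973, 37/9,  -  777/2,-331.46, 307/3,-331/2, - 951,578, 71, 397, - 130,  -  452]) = [ - 973, - 951, - 452 , -777/2, - 331.46,-331/2, - 161, - 130, -78,37/9, 71, 307/3,397,578, 657, 947]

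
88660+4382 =93042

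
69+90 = 159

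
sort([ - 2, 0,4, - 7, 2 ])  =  [ - 7,-2,  0,2, 4] 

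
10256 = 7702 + 2554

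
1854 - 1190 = 664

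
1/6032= 1/6032 = 0.00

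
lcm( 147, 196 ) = 588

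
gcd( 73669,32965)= 1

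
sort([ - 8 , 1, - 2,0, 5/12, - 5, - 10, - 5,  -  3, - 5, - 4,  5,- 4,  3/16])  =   [ - 10, - 8, - 5, - 5,-5 , - 4, - 4,- 3, - 2, 0, 3/16, 5/12, 1,5]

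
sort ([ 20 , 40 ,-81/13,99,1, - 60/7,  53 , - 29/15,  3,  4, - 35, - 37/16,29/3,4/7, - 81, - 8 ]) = [ - 81, - 35, - 60/7, -8 , - 81/13, - 37/16, - 29/15, 4/7, 1,3,4,  29/3,20,40 , 53, 99 ]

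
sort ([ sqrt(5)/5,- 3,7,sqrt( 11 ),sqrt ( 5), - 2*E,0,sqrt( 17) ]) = [ - 2* E, - 3, 0,sqrt ( 5) /5,sqrt(5 ), sqrt (11),  sqrt(17),  7]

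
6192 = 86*72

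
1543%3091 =1543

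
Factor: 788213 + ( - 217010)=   571203 = 3^2*63467^1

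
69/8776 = 69/8776 =0.01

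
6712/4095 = 1  +  2617/4095 = 1.64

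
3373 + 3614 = 6987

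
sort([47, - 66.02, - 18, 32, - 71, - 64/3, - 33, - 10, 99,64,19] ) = [ - 71, - 66.02, - 33,  -  64/3, - 18,-10, 19, 32, 47, 64 , 99] 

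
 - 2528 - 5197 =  - 7725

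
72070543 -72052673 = 17870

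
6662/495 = 13 + 227/495 = 13.46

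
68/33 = 2 + 2/33= 2.06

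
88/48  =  1 + 5/6  =  1.83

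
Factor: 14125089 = 3^1*11^1*428033^1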